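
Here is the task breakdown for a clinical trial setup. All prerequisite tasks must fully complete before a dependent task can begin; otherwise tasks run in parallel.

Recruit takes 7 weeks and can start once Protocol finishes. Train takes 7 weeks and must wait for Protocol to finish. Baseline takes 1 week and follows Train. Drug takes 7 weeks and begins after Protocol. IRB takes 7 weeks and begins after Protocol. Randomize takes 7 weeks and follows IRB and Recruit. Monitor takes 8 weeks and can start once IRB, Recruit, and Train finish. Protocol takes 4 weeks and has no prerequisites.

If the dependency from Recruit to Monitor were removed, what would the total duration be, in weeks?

19

With the dependency in place, Protocol→IRB→Monitor = 4+7+8 = 19 sets the finish at 19 weeks.
Dropping Recruit→Monitor doesn't change Monitor's earliest start (11); another predecessor still binds.
New critical path: Protocol→IRB→Monitor = 4+7+8 = 19 ⇒ 19 weeks.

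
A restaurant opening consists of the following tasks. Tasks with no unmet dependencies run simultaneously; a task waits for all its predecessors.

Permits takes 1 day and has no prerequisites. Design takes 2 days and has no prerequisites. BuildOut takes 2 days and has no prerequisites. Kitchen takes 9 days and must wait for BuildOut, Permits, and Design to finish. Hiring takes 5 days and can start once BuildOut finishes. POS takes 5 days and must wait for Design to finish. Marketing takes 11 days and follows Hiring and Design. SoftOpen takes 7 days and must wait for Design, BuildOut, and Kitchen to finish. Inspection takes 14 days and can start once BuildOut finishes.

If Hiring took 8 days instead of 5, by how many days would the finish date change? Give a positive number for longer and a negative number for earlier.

Critical path before the change: BuildOut→Hiring→Marketing = 2+5+11 = 18 giving 18 days.
Hiring lies on that path, so at 8 days the path becomes 21 days.
The critical path is still BuildOut→Hiring→Marketing; finish is now 21 days.
Change in finish: 21 − 18 = +3 days.

3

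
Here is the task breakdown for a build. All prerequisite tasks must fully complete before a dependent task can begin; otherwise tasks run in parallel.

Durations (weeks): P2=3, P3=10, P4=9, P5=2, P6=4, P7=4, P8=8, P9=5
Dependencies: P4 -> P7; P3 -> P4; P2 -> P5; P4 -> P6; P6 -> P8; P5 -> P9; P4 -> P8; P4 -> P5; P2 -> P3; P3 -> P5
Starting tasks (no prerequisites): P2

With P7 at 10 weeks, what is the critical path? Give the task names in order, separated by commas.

P2, P3, P4, P6, P8

As given, the longest chain is P2→P3→P4→P6→P8 = 3+10+9+4+8 = 34, so the finish is 34 weeks.
P7 is off the critical path — its longest chain is 26 weeks, giving 8 of slack.
The critical path is still P2→P3→P4→P6→P8; finish is now 34 weeks.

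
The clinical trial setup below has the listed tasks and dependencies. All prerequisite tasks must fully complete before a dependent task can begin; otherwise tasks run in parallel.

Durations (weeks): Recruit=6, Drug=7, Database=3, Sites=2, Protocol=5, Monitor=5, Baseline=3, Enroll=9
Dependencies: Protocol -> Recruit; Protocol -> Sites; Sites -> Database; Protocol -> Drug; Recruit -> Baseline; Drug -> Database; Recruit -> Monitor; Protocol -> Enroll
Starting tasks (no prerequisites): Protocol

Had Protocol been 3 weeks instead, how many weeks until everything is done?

Critical path before the change: Protocol→Recruit→Monitor = 5+6+5 = 16 giving 16 weeks.
Since Protocol is critical, the -2 change carries straight to that chain (now 14 weeks).
No other chain overtakes it, so the finish is 14 weeks.

14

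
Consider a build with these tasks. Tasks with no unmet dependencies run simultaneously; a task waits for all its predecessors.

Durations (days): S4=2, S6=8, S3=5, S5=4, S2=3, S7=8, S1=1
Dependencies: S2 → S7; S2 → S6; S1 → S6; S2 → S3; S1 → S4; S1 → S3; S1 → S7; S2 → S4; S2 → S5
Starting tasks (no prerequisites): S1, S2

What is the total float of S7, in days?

S2→S6 = 3+8 = 11 sets the makespan at 11 days.
Longest path through S7: 11 days (earliest finish 11, latest finish 11).
Slack of S7 = 3 − 3 = 0 days.

0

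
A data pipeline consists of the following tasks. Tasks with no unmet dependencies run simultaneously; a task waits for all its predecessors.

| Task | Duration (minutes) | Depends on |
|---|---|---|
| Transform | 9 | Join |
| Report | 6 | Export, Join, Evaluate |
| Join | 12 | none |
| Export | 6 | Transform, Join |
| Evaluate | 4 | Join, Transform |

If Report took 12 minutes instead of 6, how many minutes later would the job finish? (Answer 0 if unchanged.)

6

As given, the longest chain is Join→Transform→Export→Report = 12+9+6+6 = 33, so the finish is 33 minutes.
Report lies on that path, so at 12 minutes the path becomes 39 minutes.
That remains the longest chain; total 39 minutes.
Change in finish: 39 − 33 = +6 minutes.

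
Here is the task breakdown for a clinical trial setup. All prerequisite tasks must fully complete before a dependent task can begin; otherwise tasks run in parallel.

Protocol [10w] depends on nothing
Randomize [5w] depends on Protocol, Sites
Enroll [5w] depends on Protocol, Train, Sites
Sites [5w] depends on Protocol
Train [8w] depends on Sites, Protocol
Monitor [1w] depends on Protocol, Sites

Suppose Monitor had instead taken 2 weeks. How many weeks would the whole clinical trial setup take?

Baseline: Protocol→Sites→Train→Enroll = 10+5+8+5 = 28 → 28 weeks.
The longest path through Monitor is only 16 weeks, so Monitor has float 12.
No other chain overtakes it, so the finish is 28 weeks.

28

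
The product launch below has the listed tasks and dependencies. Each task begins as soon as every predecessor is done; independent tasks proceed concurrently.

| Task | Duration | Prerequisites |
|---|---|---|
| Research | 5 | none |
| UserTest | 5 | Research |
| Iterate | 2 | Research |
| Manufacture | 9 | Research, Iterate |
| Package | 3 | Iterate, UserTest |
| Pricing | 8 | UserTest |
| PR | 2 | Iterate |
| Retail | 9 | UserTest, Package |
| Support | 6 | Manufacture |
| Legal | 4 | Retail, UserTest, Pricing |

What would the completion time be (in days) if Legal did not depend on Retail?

Original critical path: Research→UserTest→Package→Retail→Legal = 5+5+3+9+4 = 26 ⇒ 26 days.
Without Retail→Legal, Legal's earliest start moves from 22 to 18.
New critical path: Research→UserTest→Package→Retail = 5+5+3+9 = 22 ⇒ 22 days.

22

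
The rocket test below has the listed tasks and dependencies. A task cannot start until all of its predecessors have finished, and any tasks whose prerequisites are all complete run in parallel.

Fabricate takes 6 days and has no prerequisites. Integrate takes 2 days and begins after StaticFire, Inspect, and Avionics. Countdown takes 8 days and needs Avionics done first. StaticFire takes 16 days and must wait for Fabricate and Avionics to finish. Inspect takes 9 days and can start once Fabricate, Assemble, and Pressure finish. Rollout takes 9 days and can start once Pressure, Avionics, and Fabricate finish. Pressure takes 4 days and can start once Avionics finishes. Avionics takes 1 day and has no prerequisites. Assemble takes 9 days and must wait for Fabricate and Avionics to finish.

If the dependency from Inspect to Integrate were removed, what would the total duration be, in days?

Before: longest chain Fabricate→Assemble→Inspect→Integrate = 6+9+9+2 = 26, finish 26.
Without Inspect→Integrate, Integrate's earliest start moves from 24 to 22.
After: Fabricate→Assemble→Inspect = 6+9+9 = 24 → 24 days.

24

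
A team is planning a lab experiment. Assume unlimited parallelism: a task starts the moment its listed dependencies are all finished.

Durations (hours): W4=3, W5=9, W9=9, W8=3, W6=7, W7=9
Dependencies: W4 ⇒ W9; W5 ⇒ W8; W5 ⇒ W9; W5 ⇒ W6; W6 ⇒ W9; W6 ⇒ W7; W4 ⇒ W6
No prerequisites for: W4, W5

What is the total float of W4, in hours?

Critical path: W5→W6→W7 = 9+7+9 = 25, so the finish is 25 hours.
The longest chain containing W4 totals 19 hours.
So W4 can slip 9 − 3 = 6 hours.

6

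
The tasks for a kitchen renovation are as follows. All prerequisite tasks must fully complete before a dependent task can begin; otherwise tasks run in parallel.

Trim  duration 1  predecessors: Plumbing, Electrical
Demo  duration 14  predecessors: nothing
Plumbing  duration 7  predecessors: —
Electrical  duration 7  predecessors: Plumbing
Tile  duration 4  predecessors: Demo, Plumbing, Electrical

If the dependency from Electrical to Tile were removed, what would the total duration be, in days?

With the dependency in place, Demo→Tile = 14+4 = 18 sets the finish at 18 days.
Dropping Electrical→Tile doesn't change Tile's earliest start (14); another predecessor still binds.
The longest chain is now Demo→Tile = 14+4 = 18, so the kitchen renovation takes 18 days.

18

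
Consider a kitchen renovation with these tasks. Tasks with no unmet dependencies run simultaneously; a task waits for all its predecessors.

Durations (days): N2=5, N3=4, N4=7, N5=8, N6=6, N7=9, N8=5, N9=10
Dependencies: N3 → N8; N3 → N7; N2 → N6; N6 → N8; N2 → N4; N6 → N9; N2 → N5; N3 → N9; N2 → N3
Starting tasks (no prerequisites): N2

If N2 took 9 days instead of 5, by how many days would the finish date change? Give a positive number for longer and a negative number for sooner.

4

Actual critical path: N2→N6→N9 = 5+6+10 = 21 ⇒ 21 days.
Since N2 is critical, the +4 change carries straight to that chain (now 25 days).
The critical path is still N2→N6→N9; finish is now 25 days.
Change in finish: 25 − 21 = +4 days.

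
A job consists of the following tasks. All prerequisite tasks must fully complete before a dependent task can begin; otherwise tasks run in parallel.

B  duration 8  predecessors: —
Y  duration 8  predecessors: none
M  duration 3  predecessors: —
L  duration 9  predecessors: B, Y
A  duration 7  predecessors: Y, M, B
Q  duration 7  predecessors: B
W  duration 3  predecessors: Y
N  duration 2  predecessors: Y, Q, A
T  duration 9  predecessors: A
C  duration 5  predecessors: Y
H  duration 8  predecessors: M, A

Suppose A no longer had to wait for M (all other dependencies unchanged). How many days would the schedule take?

Original critical path: B→A→T = 8+7+9 = 24 ⇒ 24 days.
Dropping M→A doesn't change A's earliest start (8); another predecessor still binds.
The longest chain is now B→A→T = 8+7+9 = 24, so the schedule takes 24 days.

24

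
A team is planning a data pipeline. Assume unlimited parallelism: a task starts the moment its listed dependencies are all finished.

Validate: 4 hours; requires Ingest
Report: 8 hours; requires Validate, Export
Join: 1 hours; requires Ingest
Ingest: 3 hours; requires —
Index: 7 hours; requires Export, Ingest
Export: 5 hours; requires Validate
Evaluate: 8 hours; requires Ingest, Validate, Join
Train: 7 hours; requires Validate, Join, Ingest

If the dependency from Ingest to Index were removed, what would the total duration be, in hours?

20

With the dependency in place, Ingest→Validate→Export→Report = 3+4+5+8 = 20 sets the finish at 20 hours.
Dropping Ingest→Index doesn't change Index's earliest start (12); another predecessor still binds.
New critical path: Ingest→Validate→Export→Report = 3+4+5+8 = 20 ⇒ 20 hours.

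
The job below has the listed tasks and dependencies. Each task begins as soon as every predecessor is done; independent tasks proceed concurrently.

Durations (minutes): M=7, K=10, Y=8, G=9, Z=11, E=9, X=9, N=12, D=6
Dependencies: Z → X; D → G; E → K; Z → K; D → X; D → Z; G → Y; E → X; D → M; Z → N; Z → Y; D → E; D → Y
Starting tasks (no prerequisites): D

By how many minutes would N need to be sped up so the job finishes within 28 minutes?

1

Current finish: 29 minutes; target: 28.
N is on every critical path, so each minute cut from N cuts the finish by one (this holds down to a finish of 27).
Need 29 − 28 = 1 minute off N → N becomes 11 minutes, finish becomes 28.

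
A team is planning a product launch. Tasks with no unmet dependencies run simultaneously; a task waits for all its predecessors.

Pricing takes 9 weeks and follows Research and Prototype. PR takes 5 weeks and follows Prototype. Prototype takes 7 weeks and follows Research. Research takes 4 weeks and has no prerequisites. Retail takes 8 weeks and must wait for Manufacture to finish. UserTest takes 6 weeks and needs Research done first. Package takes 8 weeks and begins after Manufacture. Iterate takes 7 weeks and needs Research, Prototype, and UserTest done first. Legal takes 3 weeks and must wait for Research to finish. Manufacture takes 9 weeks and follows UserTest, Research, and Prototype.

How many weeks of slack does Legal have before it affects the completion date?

Research→Prototype→Manufacture→Package = 4+7+9+8 = 28 sets the makespan at 28 weeks.
The longest chain containing Legal totals 7 weeks.
Slack of Legal = 25 − 4 = 21 weeks.

21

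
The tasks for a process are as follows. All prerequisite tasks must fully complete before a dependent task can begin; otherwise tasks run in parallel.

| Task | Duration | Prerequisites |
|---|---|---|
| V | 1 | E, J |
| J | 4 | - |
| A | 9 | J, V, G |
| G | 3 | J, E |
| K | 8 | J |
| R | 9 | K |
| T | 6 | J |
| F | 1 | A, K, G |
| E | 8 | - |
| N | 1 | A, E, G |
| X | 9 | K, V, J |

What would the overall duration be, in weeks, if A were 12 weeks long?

24

As given, the longest chain is E→G→A→F = 8+3+9+1 = 21, so the finish is 21 weeks.
Since A is critical, the +3 change carries straight to that chain (now 24 weeks).
That remains the longest chain; total 24 weeks.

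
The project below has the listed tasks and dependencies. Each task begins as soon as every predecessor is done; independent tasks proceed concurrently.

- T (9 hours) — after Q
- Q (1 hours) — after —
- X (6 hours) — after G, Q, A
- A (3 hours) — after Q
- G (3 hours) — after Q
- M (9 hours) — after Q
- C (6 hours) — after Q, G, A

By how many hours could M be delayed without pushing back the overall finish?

0

Critical path: Q→M = 1+9 = 10, so the finish is 10 hours.
The longest chain containing M totals 10 hours.
So M can slip 10 − 10 = 0 hours.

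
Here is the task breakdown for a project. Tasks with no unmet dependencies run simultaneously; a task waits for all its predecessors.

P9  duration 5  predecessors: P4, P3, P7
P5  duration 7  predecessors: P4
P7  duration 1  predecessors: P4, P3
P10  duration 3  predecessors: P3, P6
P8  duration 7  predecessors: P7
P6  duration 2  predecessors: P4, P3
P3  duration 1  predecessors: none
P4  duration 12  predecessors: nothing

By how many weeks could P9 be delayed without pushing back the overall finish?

The longest chain is P4→P7→P8 = 12+1+7 = 20; overall finish 20 weeks.
P9 finishes as early as 18 and must finish by 20.
So P9 can slip 20 − 18 = 2 weeks.

2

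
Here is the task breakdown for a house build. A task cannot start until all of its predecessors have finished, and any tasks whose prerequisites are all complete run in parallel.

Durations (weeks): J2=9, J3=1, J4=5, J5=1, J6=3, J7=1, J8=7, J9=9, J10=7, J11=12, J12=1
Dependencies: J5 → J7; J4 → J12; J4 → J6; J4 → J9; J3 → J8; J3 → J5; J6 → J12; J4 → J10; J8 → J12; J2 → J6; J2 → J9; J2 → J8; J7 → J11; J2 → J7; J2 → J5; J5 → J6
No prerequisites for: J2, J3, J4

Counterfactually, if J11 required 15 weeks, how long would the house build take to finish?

26

Critical path before the change: J2→J5→J7→J11 = 9+1+1+12 = 23 giving 23 weeks.
J11 is on the critical path; changing it to 15 makes that path 26 weeks.
That remains the longest chain; total 26 weeks.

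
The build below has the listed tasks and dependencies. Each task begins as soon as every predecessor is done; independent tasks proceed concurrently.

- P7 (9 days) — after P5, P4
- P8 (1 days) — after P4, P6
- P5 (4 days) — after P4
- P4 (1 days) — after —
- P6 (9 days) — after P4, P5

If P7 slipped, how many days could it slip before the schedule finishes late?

1

Critical path: P4→P5→P6→P8 = 1+4+9+1 = 15, so the finish is 15 days.
Longest path through P7: 14 days (earliest finish 14, latest finish 15).
So P7 can slip 15 − 14 = 1 day.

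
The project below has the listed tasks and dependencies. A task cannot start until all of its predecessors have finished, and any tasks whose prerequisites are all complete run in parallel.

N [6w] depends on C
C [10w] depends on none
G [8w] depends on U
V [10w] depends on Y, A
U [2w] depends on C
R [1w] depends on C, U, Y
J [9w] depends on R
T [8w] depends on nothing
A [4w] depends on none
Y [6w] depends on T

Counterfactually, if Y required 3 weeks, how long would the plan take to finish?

As given, the longest chain is T→Y→R→J = 8+6+1+9 = 24, so the finish is 24 weeks.
Y lies on that path, so at 3 weeks the path becomes 21 weeks.
Now C→U→R→J = 10+2+1+9 = 22 is longest, so the finish becomes 22 weeks.

22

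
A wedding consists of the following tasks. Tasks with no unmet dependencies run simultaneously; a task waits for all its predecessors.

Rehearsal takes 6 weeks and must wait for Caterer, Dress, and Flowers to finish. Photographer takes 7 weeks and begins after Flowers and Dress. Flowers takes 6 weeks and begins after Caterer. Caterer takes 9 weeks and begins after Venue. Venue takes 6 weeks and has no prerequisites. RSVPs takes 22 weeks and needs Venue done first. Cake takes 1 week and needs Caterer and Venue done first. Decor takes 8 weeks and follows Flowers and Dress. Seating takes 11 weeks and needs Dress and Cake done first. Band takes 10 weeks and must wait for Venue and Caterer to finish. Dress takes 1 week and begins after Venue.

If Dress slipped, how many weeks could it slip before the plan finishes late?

11

The longest chain is Venue→Caterer→Flowers→Decor = 6+9+6+8 = 29; overall finish 29 weeks.
The longest chain containing Dress totals 18 weeks.
Float = 29 − 18 = 11.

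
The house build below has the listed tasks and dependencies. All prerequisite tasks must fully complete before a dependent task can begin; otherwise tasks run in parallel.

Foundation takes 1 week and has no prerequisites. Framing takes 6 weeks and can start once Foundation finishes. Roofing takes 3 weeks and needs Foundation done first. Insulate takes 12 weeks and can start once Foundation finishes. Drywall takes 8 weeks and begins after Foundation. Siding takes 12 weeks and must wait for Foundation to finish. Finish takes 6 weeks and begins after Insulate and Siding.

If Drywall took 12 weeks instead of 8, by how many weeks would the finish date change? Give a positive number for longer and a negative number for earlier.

Critical path before the change: Foundation→Insulate→Finish = 1+12+6 = 19 giving 19 weeks.
The longest path through Drywall is only 9 weeks, so Drywall has float 10.
No other chain overtakes it, so the finish is 19 weeks.
Change in finish: 19 − 19 = +0 weeks.

0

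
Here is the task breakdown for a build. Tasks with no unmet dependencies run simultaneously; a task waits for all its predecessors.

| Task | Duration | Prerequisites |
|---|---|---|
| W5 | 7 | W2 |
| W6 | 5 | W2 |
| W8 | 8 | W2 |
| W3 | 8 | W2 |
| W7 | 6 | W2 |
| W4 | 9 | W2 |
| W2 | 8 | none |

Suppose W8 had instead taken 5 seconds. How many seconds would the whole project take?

17

Actual critical path: W2→W4 = 8+9 = 17 ⇒ 17 seconds.
W8 has 1 second of float (longest path through it is 16).
No other chain overtakes it, so the finish is 17 seconds.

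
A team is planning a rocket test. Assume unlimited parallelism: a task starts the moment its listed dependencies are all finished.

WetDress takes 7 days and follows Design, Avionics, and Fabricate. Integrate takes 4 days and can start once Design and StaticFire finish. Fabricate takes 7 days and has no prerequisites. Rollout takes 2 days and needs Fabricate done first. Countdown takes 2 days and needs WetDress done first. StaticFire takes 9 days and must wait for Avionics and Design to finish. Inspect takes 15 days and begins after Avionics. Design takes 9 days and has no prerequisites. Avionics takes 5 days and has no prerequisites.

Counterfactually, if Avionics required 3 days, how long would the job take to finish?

22

Baseline: Design→StaticFire→Integrate = 9+9+4 = 22 → 22 days.
Avionics has 2 days of float (longest path through it is 20).
The critical path is still Design→StaticFire→Integrate; finish is now 22 days.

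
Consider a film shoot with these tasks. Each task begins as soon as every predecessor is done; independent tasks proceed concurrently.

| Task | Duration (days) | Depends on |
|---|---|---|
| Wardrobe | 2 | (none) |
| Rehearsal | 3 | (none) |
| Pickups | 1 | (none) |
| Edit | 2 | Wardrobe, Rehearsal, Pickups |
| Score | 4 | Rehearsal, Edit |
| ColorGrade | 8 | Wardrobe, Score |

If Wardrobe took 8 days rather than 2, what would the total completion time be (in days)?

22

Baseline: Rehearsal→Edit→Score→ColorGrade = 3+2+4+8 = 17 → 17 days.
The longest path through Wardrobe is only 16 days, so Wardrobe has float 1.
New critical path: Wardrobe→Edit→Score→ColorGrade = 8+2+4+8 = 22 ⇒ 22 days.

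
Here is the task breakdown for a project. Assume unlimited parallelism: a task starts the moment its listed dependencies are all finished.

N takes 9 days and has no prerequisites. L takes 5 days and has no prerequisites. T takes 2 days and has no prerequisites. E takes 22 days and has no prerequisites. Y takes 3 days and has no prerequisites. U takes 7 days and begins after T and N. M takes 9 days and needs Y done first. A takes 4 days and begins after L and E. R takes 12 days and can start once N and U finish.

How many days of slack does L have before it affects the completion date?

19

The longest chain is N→U→R = 9+7+12 = 28; overall finish 28 days.
The longest chain containing L totals 9 days.
So L can slip 24 − 5 = 19 days.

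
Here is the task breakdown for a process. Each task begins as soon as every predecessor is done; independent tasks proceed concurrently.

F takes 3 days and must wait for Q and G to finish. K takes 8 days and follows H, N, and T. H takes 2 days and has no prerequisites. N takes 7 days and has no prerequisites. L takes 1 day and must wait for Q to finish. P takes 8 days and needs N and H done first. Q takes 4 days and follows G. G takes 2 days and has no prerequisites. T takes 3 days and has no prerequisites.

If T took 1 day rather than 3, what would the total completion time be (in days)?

As given, the longest chain is N→P = 7+8 = 15, so the finish is 15 days.
The longest path through T is only 11 days, so T has float 4.
That remains the longest chain; total 15 days.

15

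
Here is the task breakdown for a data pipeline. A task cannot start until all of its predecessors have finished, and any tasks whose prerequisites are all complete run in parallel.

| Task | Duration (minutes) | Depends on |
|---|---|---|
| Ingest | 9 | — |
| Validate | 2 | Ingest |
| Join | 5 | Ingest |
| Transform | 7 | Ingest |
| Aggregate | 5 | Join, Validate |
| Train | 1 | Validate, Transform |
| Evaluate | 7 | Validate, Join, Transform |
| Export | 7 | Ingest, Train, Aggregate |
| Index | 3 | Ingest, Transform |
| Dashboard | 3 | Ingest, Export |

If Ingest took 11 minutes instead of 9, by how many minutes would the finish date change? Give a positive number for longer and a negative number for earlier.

Actual critical path: Ingest→Join→Aggregate→Export→Dashboard = 9+5+5+7+3 = 29 ⇒ 29 minutes.
Ingest is on the critical path; changing it to 11 makes that path 31 minutes.
That remains the longest chain; total 31 minutes.
Change in finish: 31 − 29 = +2 minutes.

2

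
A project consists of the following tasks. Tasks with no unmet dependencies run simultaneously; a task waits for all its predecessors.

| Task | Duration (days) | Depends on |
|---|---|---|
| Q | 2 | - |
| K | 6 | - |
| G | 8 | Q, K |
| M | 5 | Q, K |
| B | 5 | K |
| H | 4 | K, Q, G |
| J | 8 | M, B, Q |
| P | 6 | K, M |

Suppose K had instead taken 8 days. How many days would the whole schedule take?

21

Baseline: K→M→J = 6+5+8 = 19 → 19 days.
Since K is critical, the +2 change carries straight to that chain (now 21 days).
No other chain overtakes it, so the finish is 21 days.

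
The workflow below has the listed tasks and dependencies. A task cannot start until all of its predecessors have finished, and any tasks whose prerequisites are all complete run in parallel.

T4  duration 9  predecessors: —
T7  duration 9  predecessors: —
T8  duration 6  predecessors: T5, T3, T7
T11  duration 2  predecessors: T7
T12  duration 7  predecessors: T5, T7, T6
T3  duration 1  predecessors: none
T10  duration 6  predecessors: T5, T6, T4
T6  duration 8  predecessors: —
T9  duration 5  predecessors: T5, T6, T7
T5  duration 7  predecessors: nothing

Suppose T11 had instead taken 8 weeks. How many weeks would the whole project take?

Actual critical path: T7→T12 = 9+7 = 16 ⇒ 16 weeks.
T11 has 5 weeks of float (longest path through it is 11).
The binding chain switches to T7→T11 = 9+8 = 17; finish 17 weeks.

17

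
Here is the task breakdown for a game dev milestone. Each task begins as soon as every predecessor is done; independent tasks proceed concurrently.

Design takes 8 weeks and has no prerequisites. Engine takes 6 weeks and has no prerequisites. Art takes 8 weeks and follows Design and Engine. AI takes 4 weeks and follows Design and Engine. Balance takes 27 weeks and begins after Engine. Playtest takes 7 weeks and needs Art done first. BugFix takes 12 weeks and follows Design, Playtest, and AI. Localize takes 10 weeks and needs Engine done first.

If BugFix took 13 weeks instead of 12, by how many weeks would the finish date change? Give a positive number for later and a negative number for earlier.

The binding path is Design→Art→Playtest→BugFix = 8+8+7+12 = 35; finish at 35 weeks.
BugFix lies on that path, so at 13 weeks the path becomes 36 weeks.
That remains the longest chain; total 36 weeks.
Change in finish: 36 − 35 = +1 weeks.

1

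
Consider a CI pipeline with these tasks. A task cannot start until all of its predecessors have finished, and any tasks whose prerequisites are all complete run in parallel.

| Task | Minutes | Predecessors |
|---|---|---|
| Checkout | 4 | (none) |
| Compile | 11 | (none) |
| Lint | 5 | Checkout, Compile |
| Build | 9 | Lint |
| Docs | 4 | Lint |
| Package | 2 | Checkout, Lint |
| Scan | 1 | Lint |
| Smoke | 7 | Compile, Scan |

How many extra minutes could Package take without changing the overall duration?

7

Critical path: Compile→Lint→Build = 11+5+9 = 25, so the finish is 25 minutes.
Package finishes as early as 18 and must finish by 25.
Slack of Package = 23 − 16 = 7 minutes.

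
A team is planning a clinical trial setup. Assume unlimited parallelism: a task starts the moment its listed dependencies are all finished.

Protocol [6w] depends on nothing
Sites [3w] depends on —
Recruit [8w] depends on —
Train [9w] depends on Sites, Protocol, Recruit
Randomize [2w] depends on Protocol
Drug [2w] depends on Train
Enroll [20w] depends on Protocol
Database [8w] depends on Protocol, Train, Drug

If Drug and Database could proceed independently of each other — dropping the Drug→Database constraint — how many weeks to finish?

26

With the dependency in place, Recruit→Train→Drug→Database = 8+9+2+8 = 27 sets the finish at 27 weeks.
Without Drug→Database, Database's earliest start moves from 19 to 17.
After: Protocol→Enroll = 6+20 = 26 → 26 weeks.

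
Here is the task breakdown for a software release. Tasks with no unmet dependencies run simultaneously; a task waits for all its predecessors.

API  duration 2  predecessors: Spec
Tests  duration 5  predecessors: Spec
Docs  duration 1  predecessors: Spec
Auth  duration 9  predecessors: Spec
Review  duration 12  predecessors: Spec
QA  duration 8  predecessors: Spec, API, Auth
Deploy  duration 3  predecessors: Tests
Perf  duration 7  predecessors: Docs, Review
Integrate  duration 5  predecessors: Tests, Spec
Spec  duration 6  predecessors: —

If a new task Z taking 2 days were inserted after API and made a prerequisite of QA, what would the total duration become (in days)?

Originally the project takes 25 days.
With Z inserted, QA now waits for max(Spec, API, Auth, Z).
New critical path: Spec→Review→Perf = 6+12+7 = 25 ⇒ 25 days.

25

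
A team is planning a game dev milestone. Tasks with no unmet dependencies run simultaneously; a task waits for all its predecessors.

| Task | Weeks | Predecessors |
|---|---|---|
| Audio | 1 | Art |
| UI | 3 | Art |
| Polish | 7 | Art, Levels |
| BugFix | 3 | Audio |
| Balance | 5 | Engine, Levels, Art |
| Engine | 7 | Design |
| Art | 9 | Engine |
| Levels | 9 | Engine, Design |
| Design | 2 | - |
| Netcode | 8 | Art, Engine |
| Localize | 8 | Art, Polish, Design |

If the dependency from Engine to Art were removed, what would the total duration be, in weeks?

33

With the dependency in place, Design→Engine→Art→Polish→Localize = 2+7+9+7+8 = 33 sets the finish at 33 weeks.
Without Engine→Art, Art's earliest start moves from 9 to 0.
The longest chain is now Design→Engine→Levels→Polish→Localize = 2+7+9+7+8 = 33, so the schedule takes 33 weeks.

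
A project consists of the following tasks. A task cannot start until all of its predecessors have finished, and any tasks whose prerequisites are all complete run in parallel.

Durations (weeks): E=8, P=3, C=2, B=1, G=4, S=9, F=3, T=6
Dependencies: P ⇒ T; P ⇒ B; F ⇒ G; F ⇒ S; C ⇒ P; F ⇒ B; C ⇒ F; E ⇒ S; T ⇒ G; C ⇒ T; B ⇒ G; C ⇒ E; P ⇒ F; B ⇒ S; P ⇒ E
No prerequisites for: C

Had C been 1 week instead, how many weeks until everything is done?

The binding path is C→P→E→S = 2+3+8+9 = 22; finish at 22 weeks.
C lies on that path, so at 1 week the path becomes 21 weeks.
That remains the longest chain; total 21 weeks.

21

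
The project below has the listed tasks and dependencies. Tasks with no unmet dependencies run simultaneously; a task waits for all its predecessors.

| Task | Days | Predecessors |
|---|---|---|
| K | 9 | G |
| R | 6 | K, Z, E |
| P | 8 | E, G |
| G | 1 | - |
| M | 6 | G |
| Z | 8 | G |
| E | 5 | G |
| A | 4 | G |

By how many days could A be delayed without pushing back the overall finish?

11

G→K→R = 1+9+6 = 16 sets the makespan at 16 days.
The longest chain containing A totals 5 days.
So A can slip 16 − 5 = 11 days.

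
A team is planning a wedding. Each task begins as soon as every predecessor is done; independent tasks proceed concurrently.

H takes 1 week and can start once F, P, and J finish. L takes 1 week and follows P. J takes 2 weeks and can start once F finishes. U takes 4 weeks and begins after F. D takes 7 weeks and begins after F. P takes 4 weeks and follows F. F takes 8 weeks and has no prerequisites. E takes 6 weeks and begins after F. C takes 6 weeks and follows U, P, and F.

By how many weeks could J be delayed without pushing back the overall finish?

The longest chain is F→U→C = 8+4+6 = 18; overall finish 18 weeks.
The longest chain containing J totals 11 weeks.
So J can slip 17 − 10 = 7 weeks.

7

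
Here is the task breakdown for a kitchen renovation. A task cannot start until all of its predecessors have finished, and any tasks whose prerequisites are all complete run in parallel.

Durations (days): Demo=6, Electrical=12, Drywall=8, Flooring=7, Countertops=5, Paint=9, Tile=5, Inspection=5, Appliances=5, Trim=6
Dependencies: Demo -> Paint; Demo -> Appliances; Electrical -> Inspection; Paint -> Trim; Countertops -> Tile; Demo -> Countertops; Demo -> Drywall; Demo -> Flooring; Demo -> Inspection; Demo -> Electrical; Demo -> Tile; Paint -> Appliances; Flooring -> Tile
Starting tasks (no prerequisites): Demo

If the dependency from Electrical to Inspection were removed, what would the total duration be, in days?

21

With the dependency in place, Demo→Electrical→Inspection = 6+12+5 = 23 sets the finish at 23 days.
Without Electrical→Inspection, Inspection's earliest start moves from 18 to 6.
After: Demo→Paint→Trim = 6+9+6 = 21 → 21 days.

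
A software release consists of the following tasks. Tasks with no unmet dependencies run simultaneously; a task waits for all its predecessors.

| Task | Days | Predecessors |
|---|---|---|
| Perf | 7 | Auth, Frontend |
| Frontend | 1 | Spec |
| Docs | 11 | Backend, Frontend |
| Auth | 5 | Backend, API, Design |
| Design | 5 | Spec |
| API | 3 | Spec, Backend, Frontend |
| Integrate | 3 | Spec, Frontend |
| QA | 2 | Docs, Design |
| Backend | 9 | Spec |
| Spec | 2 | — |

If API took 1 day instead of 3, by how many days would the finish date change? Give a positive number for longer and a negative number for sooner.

-2

The binding path is Spec→Backend→API→Auth→Perf = 2+9+3+5+7 = 26; finish at 26 days.
Since API is critical, the -2 change carries straight to that chain (now 24 days).
No other chain overtakes it, so the finish is 24 days.
Change in finish: 24 − 26 = -2 days.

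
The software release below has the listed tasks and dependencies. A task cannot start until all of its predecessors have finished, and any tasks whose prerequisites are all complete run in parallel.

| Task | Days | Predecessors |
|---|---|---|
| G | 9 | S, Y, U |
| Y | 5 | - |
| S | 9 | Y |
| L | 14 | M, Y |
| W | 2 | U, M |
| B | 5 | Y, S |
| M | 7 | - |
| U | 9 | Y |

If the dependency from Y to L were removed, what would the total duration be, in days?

23

Original critical path: Y→S→G = 5+9+9 = 23 ⇒ 23 days.
Dropping Y→L doesn't change L's earliest start (7); another predecessor still binds.
The longest chain is now Y→S→G = 5+9+9 = 23, so the schedule takes 23 days.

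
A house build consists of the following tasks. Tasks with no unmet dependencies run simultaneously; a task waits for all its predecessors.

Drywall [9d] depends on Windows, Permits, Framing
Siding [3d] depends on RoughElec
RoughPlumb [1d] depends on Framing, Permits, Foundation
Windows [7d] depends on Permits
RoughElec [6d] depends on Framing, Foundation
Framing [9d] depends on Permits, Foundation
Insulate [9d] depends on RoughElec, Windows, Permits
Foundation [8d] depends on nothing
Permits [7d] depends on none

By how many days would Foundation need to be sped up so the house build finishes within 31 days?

Current finish: 32 days; target: 31.
Foundation is on every critical path, so each day cut from Foundation cuts the finish by one (this holds down to a finish of 31).
Need 32 − 31 = 1 day off Foundation → Foundation becomes 7 days, finish becomes 31.

1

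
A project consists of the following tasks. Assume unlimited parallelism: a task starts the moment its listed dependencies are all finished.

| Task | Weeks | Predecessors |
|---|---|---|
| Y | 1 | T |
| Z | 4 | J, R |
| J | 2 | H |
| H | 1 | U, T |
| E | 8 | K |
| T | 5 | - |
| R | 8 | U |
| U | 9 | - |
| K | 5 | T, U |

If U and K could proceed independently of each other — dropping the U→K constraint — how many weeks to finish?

21

With the dependency in place, U→K→E = 9+5+8 = 22 sets the finish at 22 weeks.
Without U→K, K's earliest start moves from 9 to 5.
The longest chain is now U→R→Z = 9+8+4 = 21, so the project takes 21 weeks.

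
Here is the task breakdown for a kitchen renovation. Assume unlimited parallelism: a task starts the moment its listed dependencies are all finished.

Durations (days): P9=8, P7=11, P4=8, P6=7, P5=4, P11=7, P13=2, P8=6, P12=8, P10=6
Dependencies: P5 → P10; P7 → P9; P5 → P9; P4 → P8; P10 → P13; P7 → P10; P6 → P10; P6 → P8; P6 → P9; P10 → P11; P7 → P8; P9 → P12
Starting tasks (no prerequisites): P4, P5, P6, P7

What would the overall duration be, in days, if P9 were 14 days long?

33

The binding path is P7→P9→P12 = 11+8+8 = 27; finish at 27 days.
Since P9 is critical, the +6 change carries straight to that chain (now 33 days).
The critical path is still P7→P9→P12; finish is now 33 days.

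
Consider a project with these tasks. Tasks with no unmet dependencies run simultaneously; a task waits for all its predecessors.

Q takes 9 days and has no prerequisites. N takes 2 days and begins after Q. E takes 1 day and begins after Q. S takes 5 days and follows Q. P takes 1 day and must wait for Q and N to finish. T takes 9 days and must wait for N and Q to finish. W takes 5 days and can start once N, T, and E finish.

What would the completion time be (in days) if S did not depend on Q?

Original critical path: Q→N→T→W = 9+2+9+5 = 25 ⇒ 25 days.
Without Q→S, S's earliest start moves from 9 to 0.
New critical path: Q→N→T→W = 9+2+9+5 = 25 ⇒ 25 days.

25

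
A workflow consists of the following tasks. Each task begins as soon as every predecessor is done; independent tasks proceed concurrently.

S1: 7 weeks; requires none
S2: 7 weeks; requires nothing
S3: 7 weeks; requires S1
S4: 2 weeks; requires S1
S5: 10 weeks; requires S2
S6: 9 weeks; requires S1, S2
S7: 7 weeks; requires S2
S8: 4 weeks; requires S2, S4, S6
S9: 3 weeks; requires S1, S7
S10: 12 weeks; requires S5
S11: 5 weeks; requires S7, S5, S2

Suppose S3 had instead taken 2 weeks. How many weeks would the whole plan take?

Critical path before the change: S2→S5→S10 = 7+10+12 = 29 giving 29 weeks.
S3 is off the critical path — its longest chain is 14 weeks, giving 15 of slack.
No other chain overtakes it, so the finish is 29 weeks.

29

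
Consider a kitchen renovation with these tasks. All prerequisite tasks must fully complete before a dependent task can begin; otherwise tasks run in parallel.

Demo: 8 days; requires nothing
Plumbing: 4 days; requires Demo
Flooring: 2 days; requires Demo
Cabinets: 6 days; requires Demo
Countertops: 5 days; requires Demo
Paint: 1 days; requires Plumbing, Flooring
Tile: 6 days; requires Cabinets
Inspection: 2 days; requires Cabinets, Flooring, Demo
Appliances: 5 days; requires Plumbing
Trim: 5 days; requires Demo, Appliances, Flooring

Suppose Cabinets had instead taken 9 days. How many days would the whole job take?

23

Critical path before the change: Demo→Plumbing→Appliances→Trim = 8+4+5+5 = 22 giving 22 days.
Cabinets has 2 days of float (longest path through it is 20).
New critical path: Demo→Cabinets→Tile = 8+9+6 = 23 ⇒ 23 days.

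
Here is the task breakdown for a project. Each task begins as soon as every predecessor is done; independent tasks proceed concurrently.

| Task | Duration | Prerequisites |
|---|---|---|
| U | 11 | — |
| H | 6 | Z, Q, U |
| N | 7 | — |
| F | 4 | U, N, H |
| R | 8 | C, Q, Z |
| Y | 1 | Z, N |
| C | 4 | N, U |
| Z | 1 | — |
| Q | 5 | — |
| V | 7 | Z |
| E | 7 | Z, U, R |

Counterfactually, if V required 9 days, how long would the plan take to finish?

As given, the longest chain is U→C→R→E = 11+4+8+7 = 30, so the finish is 30 days.
The longest path through V is only 8 days, so V has float 22.
No other chain overtakes it, so the finish is 30 days.

30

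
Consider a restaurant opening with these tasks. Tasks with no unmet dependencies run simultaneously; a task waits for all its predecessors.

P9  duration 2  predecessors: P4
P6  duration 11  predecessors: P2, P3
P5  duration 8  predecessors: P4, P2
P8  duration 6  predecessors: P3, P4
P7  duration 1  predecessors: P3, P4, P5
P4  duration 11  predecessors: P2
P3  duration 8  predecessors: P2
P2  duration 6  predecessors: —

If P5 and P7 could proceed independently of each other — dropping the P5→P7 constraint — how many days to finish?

25

With the dependency in place, P2→P4→P5→P7 = 6+11+8+1 = 26 sets the finish at 26 days.
Without P5→P7, P7's earliest start moves from 25 to 17.
The longest chain is now P2→P3→P6 = 6+8+11 = 25, so the schedule takes 25 days.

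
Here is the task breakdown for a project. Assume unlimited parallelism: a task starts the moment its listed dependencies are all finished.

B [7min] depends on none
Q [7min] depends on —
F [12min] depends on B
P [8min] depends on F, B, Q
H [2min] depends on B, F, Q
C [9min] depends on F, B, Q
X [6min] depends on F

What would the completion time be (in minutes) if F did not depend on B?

21

With the dependency in place, B→F→C = 7+12+9 = 28 sets the finish at 28 minutes.
Without B→F, F's earliest start moves from 7 to 0.
The longest chain is now F→C = 12+9 = 21, so the project takes 21 minutes.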